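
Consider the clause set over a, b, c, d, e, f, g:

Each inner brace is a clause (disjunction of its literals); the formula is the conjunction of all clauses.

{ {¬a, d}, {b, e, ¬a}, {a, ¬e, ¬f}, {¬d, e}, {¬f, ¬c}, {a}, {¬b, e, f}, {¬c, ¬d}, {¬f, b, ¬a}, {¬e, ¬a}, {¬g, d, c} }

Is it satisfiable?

No, unsatisfiable

Unit clause (a) forces a = True.
Unit clause (d) forces d = True.
Unit clause (e) forces e = True.
But (¬e) is also a unit clause — contradiction.
No assignment satisfies every clause.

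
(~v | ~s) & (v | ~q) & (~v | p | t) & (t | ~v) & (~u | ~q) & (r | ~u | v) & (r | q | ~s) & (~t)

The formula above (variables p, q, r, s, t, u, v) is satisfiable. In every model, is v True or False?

False

Suppose v = 1.
From the singleton clause (~s), s = 0.
From the singleton clause (t), t = 1.
Now (~t) is unsatisfied and unit — conflict.
So every satisfying assignment has v = False.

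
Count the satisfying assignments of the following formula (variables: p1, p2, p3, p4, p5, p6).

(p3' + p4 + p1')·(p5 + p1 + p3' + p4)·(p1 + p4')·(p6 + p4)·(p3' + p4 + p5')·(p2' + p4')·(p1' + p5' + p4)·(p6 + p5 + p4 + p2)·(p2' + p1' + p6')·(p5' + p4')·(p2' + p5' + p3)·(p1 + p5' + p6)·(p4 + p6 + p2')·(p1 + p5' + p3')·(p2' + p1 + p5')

8

There are 2^6 = 64 truth assignments over (p1, p2, p3, p4, p5, p6).
Split on p3. With p3 = 1, the clauses containing p3 are satisfied and p3' drops from the rest; 2 of the 2^5 = 32 assignments to the other variables satisfy what remains.
With p3 = 0, by the same count on the reduced clause set, 6 assignments work.
(One model: p1=F, p2=F, p3=F, p4=F, p5=F, p6=T.)
Total: 2 + 6 = 8.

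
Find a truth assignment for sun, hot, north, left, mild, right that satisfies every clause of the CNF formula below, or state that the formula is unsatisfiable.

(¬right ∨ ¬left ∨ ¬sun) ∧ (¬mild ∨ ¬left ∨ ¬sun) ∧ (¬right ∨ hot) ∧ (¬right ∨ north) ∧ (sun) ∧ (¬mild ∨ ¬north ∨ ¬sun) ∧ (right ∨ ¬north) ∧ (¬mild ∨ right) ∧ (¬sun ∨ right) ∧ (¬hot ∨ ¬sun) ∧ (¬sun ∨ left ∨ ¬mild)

UNSATISFIABLE

Unit clause (sun) forces sun = True.
Unit clause (right) forces right = True.
Unit clause (¬left) forces left = False.
Unit clause (hot) forces hot = True.
But (¬hot) is also a unit clause — contradiction.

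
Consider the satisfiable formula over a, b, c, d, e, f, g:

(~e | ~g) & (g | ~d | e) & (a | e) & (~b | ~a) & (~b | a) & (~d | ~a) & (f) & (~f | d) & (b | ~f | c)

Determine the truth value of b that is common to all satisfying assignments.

Suppose b = 1.
From the singleton clause (~a), a = 0.
But (a) is also a unit clause — contradiction.
So every satisfying assignment has b = False.

False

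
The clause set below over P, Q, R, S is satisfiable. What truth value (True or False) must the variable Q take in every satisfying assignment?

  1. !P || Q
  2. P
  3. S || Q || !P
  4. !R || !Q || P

True

Suppose Q = false.
From the singleton clause (!P), P = false.
That conflicts with the unit clause (P).
So every satisfying assignment has Q = True.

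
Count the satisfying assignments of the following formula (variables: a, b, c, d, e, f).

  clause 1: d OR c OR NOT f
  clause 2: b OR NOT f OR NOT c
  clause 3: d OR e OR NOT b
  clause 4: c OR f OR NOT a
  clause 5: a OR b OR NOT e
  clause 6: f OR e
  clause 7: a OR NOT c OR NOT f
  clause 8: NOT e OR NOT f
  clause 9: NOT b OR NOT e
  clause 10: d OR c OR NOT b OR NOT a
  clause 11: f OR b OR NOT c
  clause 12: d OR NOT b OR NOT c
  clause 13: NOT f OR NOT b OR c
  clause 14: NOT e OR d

There are 2^6 = 64 truth assignments over (a, b, c, d, e, f).
Split on e. With e = true, the clauses containing e are satisfied and NOT e drops from the rest; 0 of the 2^5 = 32 assignments to the other variables satisfy what remains.
With e = false, by the same count on the reduced clause set, 3 assignments work.
(One model: a=F, b=F, c=F, d=T, e=F, f=T.)
Total: 0 + 3 = 3.

3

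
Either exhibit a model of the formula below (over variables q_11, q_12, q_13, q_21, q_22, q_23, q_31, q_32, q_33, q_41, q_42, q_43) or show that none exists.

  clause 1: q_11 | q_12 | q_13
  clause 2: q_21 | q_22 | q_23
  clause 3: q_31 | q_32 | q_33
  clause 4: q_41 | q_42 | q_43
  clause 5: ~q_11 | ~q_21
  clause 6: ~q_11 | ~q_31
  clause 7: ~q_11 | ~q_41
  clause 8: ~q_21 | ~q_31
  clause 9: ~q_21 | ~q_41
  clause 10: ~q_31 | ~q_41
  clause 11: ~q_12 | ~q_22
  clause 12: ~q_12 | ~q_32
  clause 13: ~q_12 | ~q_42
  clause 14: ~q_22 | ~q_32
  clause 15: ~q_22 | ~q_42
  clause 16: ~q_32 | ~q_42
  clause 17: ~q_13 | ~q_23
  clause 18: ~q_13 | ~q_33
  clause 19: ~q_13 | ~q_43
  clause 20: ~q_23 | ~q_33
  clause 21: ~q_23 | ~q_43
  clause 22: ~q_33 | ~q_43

UNSATISFIABLE

Try q_11 = 0.
Try q_12 = 1.
From the singleton clause (~q_22), q_22 = 0.
From the singleton clause (~q_32), q_32 = 0.
From the singleton clause (~q_42), q_42 = 0.
Try q_21 = 1.
From the singleton clause (~q_31), q_31 = 0.
From the singleton clause (q_33), q_33 = 1.
From the singleton clause (~q_41), q_41 = 0.
From the singleton clause (q_43), q_43 = 1.
That conflicts with the unit clause (~q_43).
That branch fails; take q_21 = 0 instead.
From the singleton clause (q_23), q_23 = 1.
From the singleton clause (~q_13), q_13 = 0.
From the singleton clause (~q_33), q_33 = 0.
From the singleton clause (q_31), q_31 = 1.
From the singleton clause (~q_41), q_41 = 0.
From the singleton clause (q_43), q_43 = 1.
That conflicts with the unit clause (~q_43).
Neither q_21 = 1 nor q_21 = 0 works.
That branch fails; take q_12 = 0 instead.
From the singleton clause (q_13), q_13 = 1.
From the singleton clause (~q_23), q_23 = 0.
From the singleton clause (~q_33), q_33 = 0.
From the singleton clause (~q_43), q_43 = 0.
Try q_21 = 1.
From the singleton clause (~q_31), q_31 = 0.
From the singleton clause (q_32), q_32 = 1.
From the singleton clause (~q_41), q_41 = 0.
From the singleton clause (q_42), q_42 = 1.
That conflicts with the unit clause (~q_42).
That branch fails; take q_21 = 0 instead.
From the singleton clause (q_22), q_22 = 1.
From the singleton clause (~q_32), q_32 = 0.
From the singleton clause (q_31), q_31 = 1.
From the singleton clause (~q_41), q_41 = 0.
From the singleton clause (q_42), q_42 = 1.
That conflicts with the unit clause (~q_42).
Neither q_21 = 1 nor q_21 = 0 works.
Neither q_12 = 1 nor q_12 = 0 works.
That branch fails; take q_11 = 1 instead.
From the singleton clause (~q_21), q_21 = 0.
From the singleton clause (~q_31), q_31 = 0.
From the singleton clause (~q_41), q_41 = 0.
Try q_22 = 1.
From the singleton clause (~q_12), q_12 = 0.
From the singleton clause (~q_32), q_32 = 0.
From the singleton clause (q_33), q_33 = 1.
From the singleton clause (~q_42), q_42 = 0.
From the singleton clause (q_43), q_43 = 1.
That conflicts with the unit clause (~q_43).
That branch fails; take q_22 = 0 instead.
From the singleton clause (q_23), q_23 = 1.
From the singleton clause (~q_13), q_13 = 0.
From the singleton clause (~q_33), q_33 = 0.
From the singleton clause (q_32), q_32 = 1.
From the singleton clause (~q_12), q_12 = 0.
From the singleton clause (~q_42), q_42 = 0.
From the singleton clause (q_43), q_43 = 1.
That conflicts with the unit clause (~q_43).
Neither q_22 = 1 nor q_22 = 0 works.
Neither q_11 = 1 nor q_11 = 0 works.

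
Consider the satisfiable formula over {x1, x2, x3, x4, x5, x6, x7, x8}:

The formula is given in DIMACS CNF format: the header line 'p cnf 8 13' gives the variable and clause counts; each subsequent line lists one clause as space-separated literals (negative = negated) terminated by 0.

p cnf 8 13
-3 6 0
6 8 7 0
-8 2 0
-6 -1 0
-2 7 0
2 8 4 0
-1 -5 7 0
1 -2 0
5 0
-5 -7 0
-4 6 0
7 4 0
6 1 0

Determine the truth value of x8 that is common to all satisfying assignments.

Suppose x8 = True.
The clause (x2) is unit, so x2 = True.
The clause (x7) is unit, so x7 = True.
The clause (x1) is unit, so x1 = True.
The clause (¬x6) is unit, so x6 = False.
The clause (¬x3) is unit, so x3 = False.
The clause (x5) is unit, so x5 = True.
Now (¬x5) is unsatisfied and unit — conflict.
So every satisfying assignment has x8 = False.

False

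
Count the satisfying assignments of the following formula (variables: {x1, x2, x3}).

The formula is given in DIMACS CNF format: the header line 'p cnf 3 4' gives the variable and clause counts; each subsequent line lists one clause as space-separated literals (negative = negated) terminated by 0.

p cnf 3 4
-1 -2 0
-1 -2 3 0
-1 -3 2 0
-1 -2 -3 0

There are 2^3 = 8 truth assignments over (x1, x2, x3).
Check each against the 4 clauses (columns in the order x1, x2, x3):
  F F F  ✓ satisfies all
  F F T  ✓ satisfies all
  F T F  ✓ satisfies all
  F T T  ✓ satisfies all
  T F F  ✓ satisfies all
  T F T  ✗ fails (¬x1 ∨ ¬x3 ∨ x2)
  T T F  ✗ fails (¬x1 ∨ ¬x2)
  T T T  ✗ fails (¬x1 ∨ ¬x2)
5 of the 8 rows are models.

5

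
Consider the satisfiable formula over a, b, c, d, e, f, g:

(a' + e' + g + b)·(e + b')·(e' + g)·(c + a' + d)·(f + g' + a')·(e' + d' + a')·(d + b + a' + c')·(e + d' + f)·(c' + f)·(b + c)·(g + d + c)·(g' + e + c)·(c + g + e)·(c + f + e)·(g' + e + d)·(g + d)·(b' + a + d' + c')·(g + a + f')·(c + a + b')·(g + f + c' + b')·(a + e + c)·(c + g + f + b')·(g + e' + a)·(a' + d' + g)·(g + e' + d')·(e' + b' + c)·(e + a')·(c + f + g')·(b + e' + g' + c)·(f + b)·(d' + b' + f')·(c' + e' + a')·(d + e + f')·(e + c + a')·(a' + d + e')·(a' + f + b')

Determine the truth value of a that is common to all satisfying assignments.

Suppose a = 1.
From the singleton clause (e), e = 1.
From the singleton clause (g), g = 1.
From the singleton clause (f), f = 1.
From the singleton clause (d'), d = 0.
But (d) is also a unit clause — contradiction.
So every satisfying assignment has a = False.

False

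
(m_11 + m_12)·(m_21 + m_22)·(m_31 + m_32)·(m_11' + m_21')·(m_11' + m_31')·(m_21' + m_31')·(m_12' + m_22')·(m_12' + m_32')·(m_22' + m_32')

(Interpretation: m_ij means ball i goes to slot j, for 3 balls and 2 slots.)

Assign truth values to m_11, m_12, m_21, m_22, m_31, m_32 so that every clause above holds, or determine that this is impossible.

UNSATISFIABLE

Branch on m_11: set m_11 = 1.
(m_21') alone gives m_21 = 0.
(m_22) alone gives m_22 = 1.
(m_31') alone gives m_31 = 0.
(m_32) alone gives m_32 = 1.
That conflicts with the unit clause (m_32').
Backtrack on m_11: now try m_11 = 0.
(m_12) alone gives m_12 = 1.
(m_22') alone gives m_22 = 0.
(m_21) alone gives m_21 = 1.
(m_31') alone gives m_31 = 0.
(m_32) alone gives m_32 = 1.
That conflicts with the unit clause (m_32').
Both values of m_11 lead to a conflict.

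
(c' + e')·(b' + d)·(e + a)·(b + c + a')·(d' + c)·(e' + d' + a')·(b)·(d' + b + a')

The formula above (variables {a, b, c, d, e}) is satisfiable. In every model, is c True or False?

True

Suppose c = 0.
The clause (d') is unit, so d = 0.
The clause (b') is unit, so b = 0.
That conflicts with the unit clause (b).
So every satisfying assignment has c = True.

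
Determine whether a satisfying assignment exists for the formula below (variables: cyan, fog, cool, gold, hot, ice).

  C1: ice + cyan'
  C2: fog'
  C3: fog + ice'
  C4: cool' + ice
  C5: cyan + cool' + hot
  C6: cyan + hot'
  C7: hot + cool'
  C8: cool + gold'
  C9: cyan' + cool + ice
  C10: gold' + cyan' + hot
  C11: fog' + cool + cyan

Yes

From the singleton clause (fog'), fog = 0.
From the singleton clause (ice'), ice = 0.
From the singleton clause (cyan'), cyan = 0.
From the singleton clause (cool'), cool = 0.
From the singleton clause (hot'), hot = 0.
From the singleton clause (gold'), gold = 0.
This assignment satisfies each clause.
A satisfying assignment: cyan=0; fog=0; cool=0; gold=0; hot=0; ice=0.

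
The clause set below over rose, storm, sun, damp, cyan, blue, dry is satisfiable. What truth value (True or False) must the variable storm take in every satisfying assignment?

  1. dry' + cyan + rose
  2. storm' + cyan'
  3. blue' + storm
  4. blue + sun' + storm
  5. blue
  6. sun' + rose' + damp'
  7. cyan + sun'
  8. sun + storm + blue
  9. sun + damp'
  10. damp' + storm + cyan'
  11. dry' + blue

True

Suppose storm = 0.
From the singleton clause (blue'), blue = 0.
But (blue) is also a unit clause — contradiction.
So every satisfying assignment has storm = True.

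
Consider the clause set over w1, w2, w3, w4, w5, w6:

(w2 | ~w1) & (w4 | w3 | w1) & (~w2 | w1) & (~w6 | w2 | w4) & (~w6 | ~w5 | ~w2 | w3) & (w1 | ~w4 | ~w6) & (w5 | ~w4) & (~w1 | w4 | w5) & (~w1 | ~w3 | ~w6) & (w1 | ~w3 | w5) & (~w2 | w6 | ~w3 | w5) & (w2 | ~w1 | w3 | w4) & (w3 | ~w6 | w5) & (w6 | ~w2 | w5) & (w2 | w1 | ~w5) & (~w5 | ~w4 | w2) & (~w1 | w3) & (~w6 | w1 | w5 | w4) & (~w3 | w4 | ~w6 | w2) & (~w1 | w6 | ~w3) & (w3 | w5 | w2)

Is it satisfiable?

Suppose w2 = 1.
The clause (w1) is unit, so w1 = 1.
The clause (w3) is unit, so w3 = 1.
The clause (~w6) is unit, so w6 = 0.
But (w6) is also a unit clause — contradiction.
Undo w2 and try w2 = 0.
The clause (~w1) is unit, so w1 = 0.
The clause (~w5) is unit, so w5 = 0.
The clause (~w4) is unit, so w4 = 0.
The clause (w3) is unit, so w3 = 1.
But (~w3) is also a unit clause — contradiction.
Both values of w2 lead to a conflict.
No assignment satisfies every clause.

No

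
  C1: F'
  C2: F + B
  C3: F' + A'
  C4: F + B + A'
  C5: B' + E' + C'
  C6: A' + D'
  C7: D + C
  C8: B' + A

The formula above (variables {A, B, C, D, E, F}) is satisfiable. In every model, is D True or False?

False

Suppose D = 1.
From the singleton clause (F'), F = 0.
From the singleton clause (B), B = 1.
From the singleton clause (A'), A = 0.
Now (A) is unsatisfied and unit — conflict.
So every satisfying assignment has D = False.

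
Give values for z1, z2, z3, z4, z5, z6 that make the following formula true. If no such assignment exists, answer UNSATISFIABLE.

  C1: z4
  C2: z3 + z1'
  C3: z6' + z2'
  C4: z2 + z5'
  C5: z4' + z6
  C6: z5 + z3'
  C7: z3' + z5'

z1: 0,  z2: 0,  z3: 0,  z4: 1,  z5: 0,  z6: 1

The clause (z4) is unit, so z4 = 1.
The clause (z6) is unit, so z6 = 1.
The clause (z2') is unit, so z2 = 0.
The clause (z5') is unit, so z5 = 0.
The clause (z3') is unit, so z3 = 0.
The clause (z1') is unit, so z1 = 0.
All clauses are satisfied.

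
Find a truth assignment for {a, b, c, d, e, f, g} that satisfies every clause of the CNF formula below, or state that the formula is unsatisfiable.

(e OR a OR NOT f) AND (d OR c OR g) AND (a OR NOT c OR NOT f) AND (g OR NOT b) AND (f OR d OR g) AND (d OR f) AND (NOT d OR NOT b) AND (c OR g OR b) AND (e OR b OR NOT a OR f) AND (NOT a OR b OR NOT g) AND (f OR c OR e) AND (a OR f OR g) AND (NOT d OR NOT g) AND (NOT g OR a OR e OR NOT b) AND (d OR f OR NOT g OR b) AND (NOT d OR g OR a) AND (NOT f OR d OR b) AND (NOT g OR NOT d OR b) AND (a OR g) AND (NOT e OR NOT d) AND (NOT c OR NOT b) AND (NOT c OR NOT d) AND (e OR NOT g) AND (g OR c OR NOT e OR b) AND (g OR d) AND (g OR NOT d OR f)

a=true, b=true, c=false, d=false, e=true, f=true, g=true

Suppose g = true.
From the singleton clause (NOT d), d = false.
From the singleton clause (f), f = true.
From the singleton clause (b), b = true.
From the singleton clause (NOT c), c = false.
From the singleton clause (e), e = true.
Every clause is now satisfied; a is unconstrained.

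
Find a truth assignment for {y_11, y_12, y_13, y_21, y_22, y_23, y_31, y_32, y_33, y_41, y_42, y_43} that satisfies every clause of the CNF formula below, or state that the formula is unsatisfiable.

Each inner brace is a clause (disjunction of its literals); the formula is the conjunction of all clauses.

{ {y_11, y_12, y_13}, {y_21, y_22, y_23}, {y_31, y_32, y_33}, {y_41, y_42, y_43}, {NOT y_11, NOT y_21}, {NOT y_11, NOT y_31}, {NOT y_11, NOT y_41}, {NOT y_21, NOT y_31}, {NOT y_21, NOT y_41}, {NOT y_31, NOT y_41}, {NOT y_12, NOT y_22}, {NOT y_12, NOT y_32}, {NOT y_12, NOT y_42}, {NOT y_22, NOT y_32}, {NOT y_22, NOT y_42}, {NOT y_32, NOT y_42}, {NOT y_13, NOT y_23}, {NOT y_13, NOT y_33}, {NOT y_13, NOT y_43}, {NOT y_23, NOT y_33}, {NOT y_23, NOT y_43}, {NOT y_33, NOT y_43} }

Suppose y_11 = false.
Suppose y_12 = true.
The clause (NOT y_22) is unit, so y_22 = false.
The clause (NOT y_32) is unit, so y_32 = false.
The clause (NOT y_42) is unit, so y_42 = false.
Suppose y_21 = true.
The clause (NOT y_31) is unit, so y_31 = false.
The clause (y_33) is unit, so y_33 = true.
The clause (NOT y_41) is unit, so y_41 = false.
The clause (y_43) is unit, so y_43 = true.
That conflicts with the unit clause (NOT y_43).
So y_21 must be the other value — set y_21 = false.
The clause (y_23) is unit, so y_23 = true.
The clause (NOT y_13) is unit, so y_13 = false.
The clause (NOT y_33) is unit, so y_33 = false.
The clause (y_31) is unit, so y_31 = true.
The clause (NOT y_41) is unit, so y_41 = false.
The clause (y_43) is unit, so y_43 = true.
That conflicts with the unit clause (NOT y_43).
Both values of y_21 lead to a conflict.
So y_12 must be the other value — set y_12 = false.
The clause (y_13) is unit, so y_13 = true.
The clause (NOT y_23) is unit, so y_23 = false.
The clause (NOT y_33) is unit, so y_33 = false.
The clause (NOT y_43) is unit, so y_43 = false.
Suppose y_21 = true.
The clause (NOT y_31) is unit, so y_31 = false.
The clause (y_32) is unit, so y_32 = true.
The clause (NOT y_41) is unit, so y_41 = false.
The clause (y_42) is unit, so y_42 = true.
That conflicts with the unit clause (NOT y_42).
So y_21 must be the other value — set y_21 = false.
The clause (y_22) is unit, so y_22 = true.
The clause (NOT y_32) is unit, so y_32 = false.
The clause (y_31) is unit, so y_31 = true.
The clause (NOT y_41) is unit, so y_41 = false.
The clause (y_42) is unit, so y_42 = true.
That conflicts with the unit clause (NOT y_42).
Both values of y_21 lead to a conflict.
Both values of y_12 lead to a conflict.
So y_11 must be the other value — set y_11 = true.
The clause (NOT y_21) is unit, so y_21 = false.
The clause (NOT y_31) is unit, so y_31 = false.
The clause (NOT y_41) is unit, so y_41 = false.
Suppose y_22 = true.
The clause (NOT y_12) is unit, so y_12 = false.
The clause (NOT y_32) is unit, so y_32 = false.
The clause (y_33) is unit, so y_33 = true.
The clause (NOT y_42) is unit, so y_42 = false.
The clause (y_43) is unit, so y_43 = true.
That conflicts with the unit clause (NOT y_43).
So y_22 must be the other value — set y_22 = false.
The clause (y_23) is unit, so y_23 = true.
The clause (NOT y_13) is unit, so y_13 = false.
The clause (NOT y_33) is unit, so y_33 = false.
The clause (y_32) is unit, so y_32 = true.
The clause (NOT y_12) is unit, so y_12 = false.
The clause (NOT y_42) is unit, so y_42 = false.
The clause (y_43) is unit, so y_43 = true.
That conflicts with the unit clause (NOT y_43).
Both values of y_22 lead to a conflict.
Both values of y_11 lead to a conflict.

UNSATISFIABLE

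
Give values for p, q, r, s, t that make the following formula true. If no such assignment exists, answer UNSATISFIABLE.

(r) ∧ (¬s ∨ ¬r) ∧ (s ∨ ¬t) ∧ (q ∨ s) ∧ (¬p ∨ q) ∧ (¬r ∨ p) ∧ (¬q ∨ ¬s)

p=True,  q=True,  r=True,  s=False,  t=False

(r) alone gives r = True.
(¬s) alone gives s = False.
(¬t) alone gives t = False.
(q) alone gives q = True.
(p) alone gives p = True.
This assignment satisfies each clause.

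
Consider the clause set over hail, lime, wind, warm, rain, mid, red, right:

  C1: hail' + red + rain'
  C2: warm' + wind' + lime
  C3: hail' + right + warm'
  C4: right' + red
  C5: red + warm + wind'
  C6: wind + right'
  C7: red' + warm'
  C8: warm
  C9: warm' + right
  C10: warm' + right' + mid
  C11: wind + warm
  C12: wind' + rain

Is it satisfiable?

From the singleton clause (warm), warm = 1.
From the singleton clause (red'), red = 0.
From the singleton clause (right'), right = 0.
But (right) is also a unit clause — contradiction.
No assignment satisfies every clause.

No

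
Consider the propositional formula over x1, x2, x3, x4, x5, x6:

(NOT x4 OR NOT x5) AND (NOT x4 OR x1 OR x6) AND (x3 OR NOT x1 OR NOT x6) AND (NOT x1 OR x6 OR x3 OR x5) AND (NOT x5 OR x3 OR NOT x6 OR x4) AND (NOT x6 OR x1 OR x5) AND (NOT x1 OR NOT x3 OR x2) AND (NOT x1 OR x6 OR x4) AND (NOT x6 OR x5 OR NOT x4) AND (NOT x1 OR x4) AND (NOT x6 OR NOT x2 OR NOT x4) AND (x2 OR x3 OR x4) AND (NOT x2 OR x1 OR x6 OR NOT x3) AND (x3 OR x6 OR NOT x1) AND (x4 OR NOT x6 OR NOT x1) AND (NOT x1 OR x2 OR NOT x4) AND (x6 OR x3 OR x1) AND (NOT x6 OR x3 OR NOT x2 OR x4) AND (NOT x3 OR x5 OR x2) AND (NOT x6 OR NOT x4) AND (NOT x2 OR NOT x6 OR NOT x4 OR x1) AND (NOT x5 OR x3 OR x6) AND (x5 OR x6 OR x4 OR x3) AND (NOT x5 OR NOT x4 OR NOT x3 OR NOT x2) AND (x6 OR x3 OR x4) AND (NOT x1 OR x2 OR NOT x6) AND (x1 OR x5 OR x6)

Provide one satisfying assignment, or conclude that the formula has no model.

x1=false; x2=false; x3=true; x4=false; x5=true; x6=false

Case x4 = false:
Unit clause (NOT x1) forces x1 = false.
Case x6 = false:
Unit clause (x3) forces x3 = true.
Unit clause (NOT x2) forces x2 = false.
Unit clause (x5) forces x5 = true.
All clauses are satisfied.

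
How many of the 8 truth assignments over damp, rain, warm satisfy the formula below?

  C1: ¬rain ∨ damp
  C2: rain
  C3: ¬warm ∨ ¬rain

1

There are 2^3 = 8 truth assignments over (damp, rain, warm).
Check each against the 3 clauses (columns in the order damp, rain, warm):
  F F F  ✗ fails (rain)
  F F T  ✗ fails (rain)
  F T F  ✗ fails (¬rain ∨ damp)
  F T T  ✗ fails (¬rain ∨ damp)
  T F F  ✗ fails (rain)
  T F T  ✗ fails (rain)
  T T F  ✓ satisfies all
  T T T  ✗ fails (¬warm ∨ ¬rain)
1 of the 8 rows is a model.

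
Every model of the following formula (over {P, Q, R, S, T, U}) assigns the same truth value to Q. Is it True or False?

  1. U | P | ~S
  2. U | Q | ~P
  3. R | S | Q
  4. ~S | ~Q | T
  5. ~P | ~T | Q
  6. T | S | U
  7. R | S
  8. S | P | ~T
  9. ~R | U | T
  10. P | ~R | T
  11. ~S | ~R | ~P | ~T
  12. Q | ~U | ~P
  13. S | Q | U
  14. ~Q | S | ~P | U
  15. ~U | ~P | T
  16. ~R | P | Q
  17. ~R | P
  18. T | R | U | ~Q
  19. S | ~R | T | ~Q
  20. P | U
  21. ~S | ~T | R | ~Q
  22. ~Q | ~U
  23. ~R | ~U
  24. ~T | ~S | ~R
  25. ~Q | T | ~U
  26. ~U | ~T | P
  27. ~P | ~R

False

Suppose Q = 1.
(~U) alone gives U = 0.
(P) alone gives P = 1.
(S) alone gives S = 1.
(T) alone gives T = 1.
(~R) alone gives R = 0.
That conflicts with the unit clause (R).
So every satisfying assignment has Q = False.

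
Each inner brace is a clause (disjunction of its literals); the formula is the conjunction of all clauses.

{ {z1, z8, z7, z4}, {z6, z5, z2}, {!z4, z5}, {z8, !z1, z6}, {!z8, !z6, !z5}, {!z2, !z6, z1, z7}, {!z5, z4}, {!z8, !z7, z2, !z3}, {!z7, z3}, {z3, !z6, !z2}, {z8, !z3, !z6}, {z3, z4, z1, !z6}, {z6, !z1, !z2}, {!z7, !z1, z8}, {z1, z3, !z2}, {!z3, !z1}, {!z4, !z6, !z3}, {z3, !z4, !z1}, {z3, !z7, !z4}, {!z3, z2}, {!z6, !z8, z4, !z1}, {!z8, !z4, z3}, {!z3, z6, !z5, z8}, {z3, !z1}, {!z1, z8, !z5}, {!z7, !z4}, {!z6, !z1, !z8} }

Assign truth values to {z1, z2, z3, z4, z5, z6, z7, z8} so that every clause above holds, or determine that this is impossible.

Suppose z4 = true.
(z5) alone gives z5 = true.
(!z7) alone gives z7 = false.
Suppose z8 = true.
(!z6) alone gives z6 = false.
(z3) alone gives z3 = true.
(!z1) alone gives z1 = false.
(z2) alone gives z2 = true.
Every clause now holds.

z1 ↦ false, z2 ↦ true, z3 ↦ true, z4 ↦ true, z5 ↦ true, z6 ↦ false, z7 ↦ false, z8 ↦ true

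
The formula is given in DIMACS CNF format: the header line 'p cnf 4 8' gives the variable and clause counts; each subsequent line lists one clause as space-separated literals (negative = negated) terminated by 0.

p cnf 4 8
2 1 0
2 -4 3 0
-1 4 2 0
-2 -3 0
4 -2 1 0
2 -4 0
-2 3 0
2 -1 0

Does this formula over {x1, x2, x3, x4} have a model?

No

Case x2 = True:
The clause (¬x3) is unit, so x3 = False.
But (x3) is also a unit clause — contradiction.
Undo x2 and try x2 = False.
The clause (x1) is unit, so x1 = True.
But (¬x1) is also a unit clause — contradiction.
Neither x2 = True nor x2 = False works.
No assignment satisfies every clause.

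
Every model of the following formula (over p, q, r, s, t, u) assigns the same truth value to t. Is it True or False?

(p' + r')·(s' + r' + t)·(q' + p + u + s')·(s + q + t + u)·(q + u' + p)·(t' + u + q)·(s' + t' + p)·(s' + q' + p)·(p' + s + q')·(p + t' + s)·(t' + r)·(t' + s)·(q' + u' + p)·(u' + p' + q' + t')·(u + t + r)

Suppose t = 1.
From the singleton clause (r), r = 1.
From the singleton clause (p'), p = 0.
From the singleton clause (s'), s = 0.
Now (s) is unsatisfied and unit — conflict.
So every satisfying assignment has t = False.

False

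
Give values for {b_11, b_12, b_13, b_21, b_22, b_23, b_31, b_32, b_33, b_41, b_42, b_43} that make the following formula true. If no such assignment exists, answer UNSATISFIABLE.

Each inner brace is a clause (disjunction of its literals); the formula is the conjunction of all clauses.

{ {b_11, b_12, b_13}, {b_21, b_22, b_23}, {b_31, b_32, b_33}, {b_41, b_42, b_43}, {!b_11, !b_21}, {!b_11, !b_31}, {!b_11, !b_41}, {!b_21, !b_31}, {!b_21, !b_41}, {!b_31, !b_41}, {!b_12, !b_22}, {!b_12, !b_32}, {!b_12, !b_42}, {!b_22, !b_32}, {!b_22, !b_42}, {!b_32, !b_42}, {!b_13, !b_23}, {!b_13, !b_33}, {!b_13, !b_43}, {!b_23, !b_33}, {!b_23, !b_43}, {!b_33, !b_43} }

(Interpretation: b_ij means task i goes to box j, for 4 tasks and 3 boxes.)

Case b_11 = false:
Case b_12 = true:
(!b_22) alone gives b_22 = false.
(!b_32) alone gives b_32 = false.
(!b_42) alone gives b_42 = false.
Case b_21 = true:
(!b_31) alone gives b_31 = false.
(b_33) alone gives b_33 = true.
(!b_41) alone gives b_41 = false.
(b_43) alone gives b_43 = true.
Now (!b_43) is unsatisfied and unit — conflict.
Undo b_21 and try b_21 = false.
(b_23) alone gives b_23 = true.
(!b_13) alone gives b_13 = false.
(!b_33) alone gives b_33 = false.
(b_31) alone gives b_31 = true.
(!b_41) alone gives b_41 = false.
(b_43) alone gives b_43 = true.
Now (!b_43) is unsatisfied and unit — conflict.
Either choice for b_21 ends in contradiction.
Undo b_12 and try b_12 = false.
(b_13) alone gives b_13 = true.
(!b_23) alone gives b_23 = false.
(!b_33) alone gives b_33 = false.
(!b_43) alone gives b_43 = false.
Case b_21 = true:
(!b_31) alone gives b_31 = false.
(b_32) alone gives b_32 = true.
(!b_41) alone gives b_41 = false.
(b_42) alone gives b_42 = true.
Now (!b_42) is unsatisfied and unit — conflict.
Undo b_21 and try b_21 = false.
(b_22) alone gives b_22 = true.
(!b_32) alone gives b_32 = false.
(b_31) alone gives b_31 = true.
(!b_41) alone gives b_41 = false.
(b_42) alone gives b_42 = true.
Now (!b_42) is unsatisfied and unit — conflict.
Either choice for b_21 ends in contradiction.
Either choice for b_12 ends in contradiction.
Undo b_11 and try b_11 = true.
(!b_21) alone gives b_21 = false.
(!b_31) alone gives b_31 = false.
(!b_41) alone gives b_41 = false.
Case b_22 = true:
(!b_12) alone gives b_12 = false.
(!b_32) alone gives b_32 = false.
(b_33) alone gives b_33 = true.
(!b_42) alone gives b_42 = false.
(b_43) alone gives b_43 = true.
Now (!b_43) is unsatisfied and unit — conflict.
Undo b_22 and try b_22 = false.
(b_23) alone gives b_23 = true.
(!b_13) alone gives b_13 = false.
(!b_33) alone gives b_33 = false.
(b_32) alone gives b_32 = true.
(!b_12) alone gives b_12 = false.
(!b_42) alone gives b_42 = false.
(b_43) alone gives b_43 = true.
Now (!b_43) is unsatisfied and unit — conflict.
Either choice for b_22 ends in contradiction.
Either choice for b_11 ends in contradiction.

UNSATISFIABLE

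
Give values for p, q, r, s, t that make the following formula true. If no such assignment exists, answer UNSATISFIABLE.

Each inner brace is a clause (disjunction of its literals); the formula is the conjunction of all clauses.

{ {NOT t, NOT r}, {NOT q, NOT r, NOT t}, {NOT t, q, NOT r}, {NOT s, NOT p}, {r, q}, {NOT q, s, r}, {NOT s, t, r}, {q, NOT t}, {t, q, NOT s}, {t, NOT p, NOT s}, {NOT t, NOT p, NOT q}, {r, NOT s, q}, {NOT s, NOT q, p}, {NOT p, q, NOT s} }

Suppose t = false.
Suppose s = false.
Suppose r = true.
All clauses hold; p, q can take either value.

p: true,  q: true,  r: true,  s: false,  t: false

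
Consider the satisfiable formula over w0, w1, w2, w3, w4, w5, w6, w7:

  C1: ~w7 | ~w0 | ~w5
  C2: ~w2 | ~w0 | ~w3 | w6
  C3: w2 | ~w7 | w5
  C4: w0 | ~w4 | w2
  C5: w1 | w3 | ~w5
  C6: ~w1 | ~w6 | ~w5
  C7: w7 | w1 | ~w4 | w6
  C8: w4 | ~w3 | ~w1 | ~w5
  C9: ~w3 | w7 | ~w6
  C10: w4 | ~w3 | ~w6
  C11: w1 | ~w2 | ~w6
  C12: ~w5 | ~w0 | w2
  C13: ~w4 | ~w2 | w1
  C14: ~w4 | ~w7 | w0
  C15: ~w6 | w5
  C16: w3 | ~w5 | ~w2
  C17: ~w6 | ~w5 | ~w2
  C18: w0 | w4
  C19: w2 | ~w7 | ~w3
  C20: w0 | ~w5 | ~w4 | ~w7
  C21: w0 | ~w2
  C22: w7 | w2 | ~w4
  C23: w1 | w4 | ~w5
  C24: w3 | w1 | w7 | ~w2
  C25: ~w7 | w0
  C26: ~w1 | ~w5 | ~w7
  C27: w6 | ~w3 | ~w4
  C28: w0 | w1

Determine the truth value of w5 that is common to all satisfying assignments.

Suppose w5 = 1.
Try w7 = 0.
Try w1 = 1.
From the singleton clause (~w6), w6 = 0.
Try w4 = 1.
From the singleton clause (w2), w2 = 1.
From the singleton clause (w3), w3 = 1.
That conflicts with the unit clause (~w3).
So w4 must be the other value — set w4 = 0.
From the singleton clause (~w3), w3 = 0.
From the singleton clause (~w2), w2 = 0.
From the singleton clause (~w0), w0 = 0.
That conflicts with the unit clause (w0).
Both values of w4 lead to a conflict.
So w1 must be the other value — set w1 = 0.
From the singleton clause (w3), w3 = 1.
From the singleton clause (~w6), w6 = 0.
From the singleton clause (~w4), w4 = 0.
That conflicts with the unit clause (w4).
Both values of w1 lead to a conflict.
So w7 must be the other value — set w7 = 1.
From the singleton clause (~w0), w0 = 0.
That conflicts with the unit clause (w0).
Both values of w7 lead to a conflict.
So every satisfying assignment has w5 = False.

False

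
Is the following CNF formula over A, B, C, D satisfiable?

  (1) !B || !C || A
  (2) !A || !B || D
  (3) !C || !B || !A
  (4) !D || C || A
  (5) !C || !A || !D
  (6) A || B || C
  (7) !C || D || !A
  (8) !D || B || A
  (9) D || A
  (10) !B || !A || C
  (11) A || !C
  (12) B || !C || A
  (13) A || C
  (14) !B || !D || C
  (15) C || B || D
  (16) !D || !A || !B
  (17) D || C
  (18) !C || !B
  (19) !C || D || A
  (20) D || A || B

Satisfiable

Suppose D = true.
Suppose C = false.
The clause (A) is unit, so A = true.
The clause (!B) is unit, so B = false.
This assignment satisfies each clause.
A satisfying assignment: A ↦ true,  B ↦ false,  C ↦ false,  D ↦ true.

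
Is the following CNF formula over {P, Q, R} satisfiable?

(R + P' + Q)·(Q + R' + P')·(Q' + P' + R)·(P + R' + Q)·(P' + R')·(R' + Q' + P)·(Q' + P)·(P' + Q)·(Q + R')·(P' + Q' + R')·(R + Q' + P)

Yes

Case P = 0:
(Q') alone gives Q = 0.
(R') alone gives R = 0.
This assignment satisfies each clause.
A satisfying assignment: P=0; Q=0; R=0.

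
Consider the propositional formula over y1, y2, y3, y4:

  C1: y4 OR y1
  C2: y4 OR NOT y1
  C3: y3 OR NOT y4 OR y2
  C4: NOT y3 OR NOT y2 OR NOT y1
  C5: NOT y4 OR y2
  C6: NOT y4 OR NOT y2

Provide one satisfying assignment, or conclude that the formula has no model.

UNSATISFIABLE

Case y4 = true:
From the singleton clause (y2), y2 = true.
Now (NOT y2) is unsatisfied and unit — conflict.
That branch fails; take y4 = false instead.
From the singleton clause (y1), y1 = true.
Now (NOT y1) is unsatisfied and unit — conflict.
Both values of y4 lead to a conflict.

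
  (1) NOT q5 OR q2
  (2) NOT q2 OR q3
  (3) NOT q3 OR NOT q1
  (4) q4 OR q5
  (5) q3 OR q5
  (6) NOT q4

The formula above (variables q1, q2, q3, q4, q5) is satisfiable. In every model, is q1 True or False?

False

Suppose q1 = true.
From the singleton clause (NOT q3), q3 = false.
From the singleton clause (NOT q2), q2 = false.
From the singleton clause (NOT q5), q5 = false.
Now (q5) is unsatisfied and unit — conflict.
So every satisfying assignment has q1 = False.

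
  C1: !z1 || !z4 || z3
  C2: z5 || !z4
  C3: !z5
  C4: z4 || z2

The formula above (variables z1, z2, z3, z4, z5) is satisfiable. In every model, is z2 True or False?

Suppose z2 = false.
From the singleton clause (!z5), z5 = false.
From the singleton clause (!z4), z4 = false.
That conflicts with the unit clause (z4).
So every satisfying assignment has z2 = True.

True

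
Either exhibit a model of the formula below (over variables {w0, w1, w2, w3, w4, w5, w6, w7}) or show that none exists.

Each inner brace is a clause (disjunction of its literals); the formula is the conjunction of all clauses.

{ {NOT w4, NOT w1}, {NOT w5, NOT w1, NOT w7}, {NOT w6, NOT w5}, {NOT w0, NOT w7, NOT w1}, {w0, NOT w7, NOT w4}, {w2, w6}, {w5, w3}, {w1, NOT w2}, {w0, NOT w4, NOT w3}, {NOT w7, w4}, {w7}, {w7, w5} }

From the singleton clause (w7), w7 = true.
From the singleton clause (w4), w4 = true.
From the singleton clause (NOT w1), w1 = false.
From the singleton clause (w0), w0 = true.
From the singleton clause (NOT w2), w2 = false.
From the singleton clause (w6), w6 = true.
From the singleton clause (NOT w5), w5 = false.
From the singleton clause (w3), w3 = true.
All clauses are satisfied.

w0=true,  w1=false,  w2=false,  w3=true,  w4=true,  w5=false,  w6=true,  w7=true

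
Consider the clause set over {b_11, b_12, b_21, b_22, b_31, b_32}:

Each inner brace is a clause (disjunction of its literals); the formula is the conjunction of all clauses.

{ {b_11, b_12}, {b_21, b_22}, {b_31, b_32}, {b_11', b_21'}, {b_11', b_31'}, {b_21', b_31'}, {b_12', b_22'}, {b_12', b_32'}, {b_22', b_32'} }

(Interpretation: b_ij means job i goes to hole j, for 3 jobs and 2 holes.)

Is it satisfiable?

No, unsatisfiable

Try b_11 = 1.
The clause (b_21') is unit, so b_21 = 0.
The clause (b_22) is unit, so b_22 = 1.
The clause (b_31') is unit, so b_31 = 0.
The clause (b_32) is unit, so b_32 = 1.
Now (b_32') is unsatisfied and unit — conflict.
That branch fails; take b_11 = 0 instead.
The clause (b_12) is unit, so b_12 = 1.
The clause (b_22') is unit, so b_22 = 0.
The clause (b_21) is unit, so b_21 = 1.
The clause (b_31') is unit, so b_31 = 0.
The clause (b_32) is unit, so b_32 = 1.
Now (b_32') is unsatisfied and unit — conflict.
Both values of b_11 lead to a conflict.
No assignment satisfies every clause.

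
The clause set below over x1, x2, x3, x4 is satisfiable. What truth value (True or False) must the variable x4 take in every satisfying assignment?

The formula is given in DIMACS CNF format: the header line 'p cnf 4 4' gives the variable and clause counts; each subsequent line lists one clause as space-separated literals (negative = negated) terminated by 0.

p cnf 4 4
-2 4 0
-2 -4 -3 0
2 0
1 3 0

True

Suppose x4 = False.
From the singleton clause (¬x2), x2 = False.
Now (x2) is unsatisfied and unit — conflict.
So every satisfying assignment has x4 = True.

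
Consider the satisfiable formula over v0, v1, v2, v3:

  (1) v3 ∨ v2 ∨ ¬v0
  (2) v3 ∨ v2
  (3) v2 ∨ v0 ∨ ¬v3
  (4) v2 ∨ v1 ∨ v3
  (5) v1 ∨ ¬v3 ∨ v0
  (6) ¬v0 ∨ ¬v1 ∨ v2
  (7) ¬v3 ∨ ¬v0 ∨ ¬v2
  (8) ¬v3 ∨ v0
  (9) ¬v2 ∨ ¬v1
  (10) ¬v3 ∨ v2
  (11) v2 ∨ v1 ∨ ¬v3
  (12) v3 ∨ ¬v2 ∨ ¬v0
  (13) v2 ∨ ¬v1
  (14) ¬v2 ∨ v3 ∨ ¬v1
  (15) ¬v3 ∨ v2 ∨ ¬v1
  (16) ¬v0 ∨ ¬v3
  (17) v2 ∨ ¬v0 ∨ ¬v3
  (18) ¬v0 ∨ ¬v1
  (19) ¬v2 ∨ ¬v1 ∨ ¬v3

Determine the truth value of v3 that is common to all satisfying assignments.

Suppose v3 = True.
From the singleton clause (v0), v0 = True.
Now (¬v0) is unsatisfied and unit — conflict.
So every satisfying assignment has v3 = False.

False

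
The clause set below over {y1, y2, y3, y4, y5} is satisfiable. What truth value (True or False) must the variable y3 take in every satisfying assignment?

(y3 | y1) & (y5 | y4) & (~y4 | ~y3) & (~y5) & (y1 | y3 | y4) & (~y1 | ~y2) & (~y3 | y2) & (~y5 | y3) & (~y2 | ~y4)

False

Suppose y3 = 1.
(~y4) alone gives y4 = 0.
(y5) alone gives y5 = 1.
That conflicts with the unit clause (~y5).
So every satisfying assignment has y3 = False.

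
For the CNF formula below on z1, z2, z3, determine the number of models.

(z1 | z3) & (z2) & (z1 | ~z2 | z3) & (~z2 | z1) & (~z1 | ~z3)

There are 2^3 = 8 truth assignments over (z1, z2, z3).
Check each against the 5 clauses (columns in the order z1, z2, z3):
  F F F  ✗ fails (z1 | z3)
  F F T  ✗ fails (z2)
  F T F  ✗ fails (z1 | z3)
  F T T  ✗ fails (~z2 | z1)
  T F F  ✗ fails (z2)
  T F T  ✗ fails (z2)
  T T F  ✓ satisfies all
  T T T  ✗ fails (~z1 | ~z3)
1 of the 8 rows is a model.

1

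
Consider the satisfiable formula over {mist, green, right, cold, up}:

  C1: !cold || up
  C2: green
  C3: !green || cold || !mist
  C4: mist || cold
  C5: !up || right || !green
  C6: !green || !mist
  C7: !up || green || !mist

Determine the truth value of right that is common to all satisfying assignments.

Suppose right = false.
From the singleton clause (green), green = true.
From the singleton clause (!up), up = false.
From the singleton clause (!cold), cold = false.
From the singleton clause (!mist), mist = false.
Now (mist) is unsatisfied and unit — conflict.
So every satisfying assignment has right = True.

True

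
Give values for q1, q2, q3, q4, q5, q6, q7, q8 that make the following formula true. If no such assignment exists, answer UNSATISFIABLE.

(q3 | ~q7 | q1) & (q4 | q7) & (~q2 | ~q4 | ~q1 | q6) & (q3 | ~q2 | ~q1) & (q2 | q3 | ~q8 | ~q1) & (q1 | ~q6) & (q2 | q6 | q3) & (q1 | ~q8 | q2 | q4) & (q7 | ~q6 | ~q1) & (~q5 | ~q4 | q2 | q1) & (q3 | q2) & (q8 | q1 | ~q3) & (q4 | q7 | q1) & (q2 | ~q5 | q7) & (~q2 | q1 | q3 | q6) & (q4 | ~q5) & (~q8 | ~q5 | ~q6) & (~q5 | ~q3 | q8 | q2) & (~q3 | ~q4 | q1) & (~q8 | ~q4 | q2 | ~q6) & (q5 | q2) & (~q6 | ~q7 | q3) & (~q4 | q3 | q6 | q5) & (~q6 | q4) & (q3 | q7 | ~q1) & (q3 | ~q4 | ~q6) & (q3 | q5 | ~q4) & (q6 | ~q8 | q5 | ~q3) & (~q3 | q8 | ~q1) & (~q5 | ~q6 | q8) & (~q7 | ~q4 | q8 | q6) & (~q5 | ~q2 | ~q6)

q1 ↦ 1,  q2 ↦ 0,  q3 ↦ 1,  q4 ↦ 1,  q5 ↦ 1,  q6 ↦ 0,  q7 ↦ 1,  q8 ↦ 1

Case q4 = 1:
Case q1 = 1:
Case q2 = 0:
(q3) alone gives q3 = 1.
(q5) alone gives q5 = 1.
(q7) alone gives q7 = 1.
(q8) alone gives q8 = 1.
(~q6) alone gives q6 = 0.
Every clause now holds.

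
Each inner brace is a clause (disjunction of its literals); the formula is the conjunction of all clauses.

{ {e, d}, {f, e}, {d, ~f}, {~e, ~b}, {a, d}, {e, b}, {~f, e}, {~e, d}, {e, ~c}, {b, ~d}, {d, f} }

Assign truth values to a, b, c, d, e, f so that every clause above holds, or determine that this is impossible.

UNSATISFIABLE

Suppose e = 1.
From the singleton clause (~b), b = 0.
From the singleton clause (d), d = 1.
Now (~d) is unsatisfied and unit — conflict.
So e must be the other value — set e = 0.
From the singleton clause (d), d = 1.
From the singleton clause (f), f = 1.
Now (~f) is unsatisfied and unit — conflict.
Both values of e lead to a conflict.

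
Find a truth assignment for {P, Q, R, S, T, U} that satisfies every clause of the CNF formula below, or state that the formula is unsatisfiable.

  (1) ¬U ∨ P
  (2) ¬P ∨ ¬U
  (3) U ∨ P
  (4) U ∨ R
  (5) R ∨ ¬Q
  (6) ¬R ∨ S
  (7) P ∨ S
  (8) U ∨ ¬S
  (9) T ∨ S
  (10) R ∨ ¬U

UNSATISFIABLE

Suppose U = False.
The clause (P) is unit, so P = True.
The clause (R) is unit, so R = True.
The clause (S) is unit, so S = True.
But (¬S) is also a unit clause — contradiction.
Undo U and try U = True.
The clause (P) is unit, so P = True.
But (¬P) is also a unit clause — contradiction.
Either choice for U ends in contradiction.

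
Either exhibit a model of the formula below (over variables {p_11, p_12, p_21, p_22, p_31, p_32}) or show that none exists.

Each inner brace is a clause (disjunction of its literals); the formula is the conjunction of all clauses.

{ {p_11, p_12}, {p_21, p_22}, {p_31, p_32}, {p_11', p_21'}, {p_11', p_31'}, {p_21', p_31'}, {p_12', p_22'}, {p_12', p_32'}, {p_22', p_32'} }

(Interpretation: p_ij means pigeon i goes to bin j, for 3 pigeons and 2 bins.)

Case p_11 = 1:
The clause (p_21') is unit, so p_21 = 0.
The clause (p_22) is unit, so p_22 = 1.
The clause (p_31') is unit, so p_31 = 0.
The clause (p_32) is unit, so p_32 = 1.
That conflicts with the unit clause (p_32').
Undo p_11 and try p_11 = 0.
The clause (p_12) is unit, so p_12 = 1.
The clause (p_22') is unit, so p_22 = 0.
The clause (p_21) is unit, so p_21 = 1.
The clause (p_31') is unit, so p_31 = 0.
The clause (p_32) is unit, so p_32 = 1.
That conflicts with the unit clause (p_32').
Either choice for p_11 ends in contradiction.

UNSATISFIABLE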